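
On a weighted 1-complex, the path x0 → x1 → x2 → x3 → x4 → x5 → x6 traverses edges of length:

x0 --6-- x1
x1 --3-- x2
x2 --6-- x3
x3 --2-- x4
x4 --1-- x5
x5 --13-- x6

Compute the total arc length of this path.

Arc length = 6 + 3 + 6 + 2 + 1 + 13 = 31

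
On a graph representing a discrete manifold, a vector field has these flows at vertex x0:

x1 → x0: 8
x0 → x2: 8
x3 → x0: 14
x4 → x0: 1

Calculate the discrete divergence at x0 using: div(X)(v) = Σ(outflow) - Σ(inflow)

Divergence = sum of outgoing flows = (-8) + 8 + (-14) + (-1) = -15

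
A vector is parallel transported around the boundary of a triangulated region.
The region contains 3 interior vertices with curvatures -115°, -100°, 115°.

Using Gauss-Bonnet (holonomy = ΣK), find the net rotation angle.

Holonomy = total enclosed curvature = (-115°) + (-100°) + 115° = -100°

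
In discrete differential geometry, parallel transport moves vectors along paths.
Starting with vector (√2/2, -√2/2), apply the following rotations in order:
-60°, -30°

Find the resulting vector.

Total rotation: (-60°) + (-30°) = -90°. Final vector: (-0.7071, -0.7071)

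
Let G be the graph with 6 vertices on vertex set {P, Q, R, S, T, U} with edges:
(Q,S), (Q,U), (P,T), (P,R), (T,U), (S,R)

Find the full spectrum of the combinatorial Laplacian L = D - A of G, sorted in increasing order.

Degrees: deg(P) = 2, deg(Q) = 2, deg(R) = 2, deg(S) = 2, deg(T) = 2, deg(U) = 2.
L = D − A with rows/columns ordered (P, Q, R, S, T, U):
  [ 2,  0, -1,  0, -1,  0]
  [ 0,  2,  0, -1,  0, -1]
  [-1,  0,  2, -1,  0,  0]
  [ 0, -1, -1,  2,  0,  0]
  [-1,  0,  0,  0,  2, -1]
  [ 0, -1,  0,  0, -1,  2]
Characteristic polynomial: det(λI − L) = λ(λ − 1)²(λ − 3)²(λ − 4).
Roots: λ = 0; (λ − 1) = 0 ⇒ λ = 1 (multiplicity 2); (λ − 3) = 0 ⇒ λ = 3 (multiplicity 2); (λ − 4) = 0 ⇒ λ = 4.
(Check: the roots sum (with multiplicity) to 12, matching trace L = Σdeg = 2·6 = 12.)
Laplacian eigenvalues (increasing order): [0.0, 1.0, 1.0, 3.0, 3.0, 4.0]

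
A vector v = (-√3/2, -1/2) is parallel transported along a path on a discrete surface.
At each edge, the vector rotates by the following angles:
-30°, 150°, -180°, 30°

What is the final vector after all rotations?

Total rotation: (-30°) + 150° + (-180°) + 30° = -30°. Final vector: (-1, 0)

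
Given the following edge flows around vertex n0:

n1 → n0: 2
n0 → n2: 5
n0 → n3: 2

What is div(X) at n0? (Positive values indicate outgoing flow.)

Divergence = sum of outgoing flows = (-2) + 5 + 2 = 5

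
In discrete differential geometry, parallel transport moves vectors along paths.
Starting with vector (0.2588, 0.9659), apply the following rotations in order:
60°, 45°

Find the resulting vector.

Total rotation: 60° + 45° = 105°. Final vector: (-1, 0)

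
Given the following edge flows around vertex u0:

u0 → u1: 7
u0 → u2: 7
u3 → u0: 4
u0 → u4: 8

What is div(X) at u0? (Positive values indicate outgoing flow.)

Divergence = sum of outgoing flows = 7 + 7 + (-4) + 8 = 18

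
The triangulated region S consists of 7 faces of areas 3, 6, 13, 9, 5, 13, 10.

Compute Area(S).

3 + 6 + 13 + 9 + 5 + 13 + 10 = 59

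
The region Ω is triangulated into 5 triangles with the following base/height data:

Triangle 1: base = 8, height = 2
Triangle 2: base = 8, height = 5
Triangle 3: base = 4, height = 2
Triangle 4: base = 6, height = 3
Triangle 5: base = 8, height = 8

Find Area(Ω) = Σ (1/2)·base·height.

(1/2)×8×2 + (1/2)×8×5 + (1/2)×4×2 + (1/2)×6×3 + (1/2)×8×8 = 73.0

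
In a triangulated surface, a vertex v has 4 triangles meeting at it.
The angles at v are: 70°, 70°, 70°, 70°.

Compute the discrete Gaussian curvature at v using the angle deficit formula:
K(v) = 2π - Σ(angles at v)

Sum of angles = 280°. K = 360° - 280° = 80°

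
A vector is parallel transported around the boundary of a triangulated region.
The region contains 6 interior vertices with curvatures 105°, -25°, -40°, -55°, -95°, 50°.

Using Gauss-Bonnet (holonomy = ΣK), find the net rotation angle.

Holonomy = total enclosed curvature = 105° + (-25°) + (-40°) + (-55°) + (-95°) + 50° = -60°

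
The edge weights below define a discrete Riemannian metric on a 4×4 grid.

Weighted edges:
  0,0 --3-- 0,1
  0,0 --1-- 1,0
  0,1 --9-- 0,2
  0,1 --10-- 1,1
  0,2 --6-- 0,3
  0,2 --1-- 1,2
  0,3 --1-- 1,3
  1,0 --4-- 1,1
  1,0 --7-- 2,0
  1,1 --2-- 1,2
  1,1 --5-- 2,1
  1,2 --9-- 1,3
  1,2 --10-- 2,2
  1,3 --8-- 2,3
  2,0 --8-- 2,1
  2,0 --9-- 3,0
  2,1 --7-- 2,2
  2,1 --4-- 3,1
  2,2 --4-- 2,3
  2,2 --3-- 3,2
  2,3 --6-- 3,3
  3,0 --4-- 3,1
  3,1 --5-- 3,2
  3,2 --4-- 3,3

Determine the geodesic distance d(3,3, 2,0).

Shortest path: 3,3 → 3,2 → 3,1 → 2,1 → 2,0, total weight = 21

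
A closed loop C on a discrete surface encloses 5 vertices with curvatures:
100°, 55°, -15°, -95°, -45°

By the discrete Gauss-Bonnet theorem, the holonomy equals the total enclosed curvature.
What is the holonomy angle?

Holonomy = total enclosed curvature = 100° + 55° + (-15°) + (-95°) + (-45°) = 0°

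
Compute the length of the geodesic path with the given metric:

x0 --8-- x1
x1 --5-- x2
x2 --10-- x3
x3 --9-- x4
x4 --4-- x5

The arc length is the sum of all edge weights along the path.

Arc length = 8 + 5 + 10 + 9 + 4 = 36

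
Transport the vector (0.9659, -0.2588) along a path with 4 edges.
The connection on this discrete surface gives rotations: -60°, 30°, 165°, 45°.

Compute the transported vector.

Total rotation: (-60°) + 30° + 165° + 45° = 180°. Final vector: (-0.9659, 0.2588)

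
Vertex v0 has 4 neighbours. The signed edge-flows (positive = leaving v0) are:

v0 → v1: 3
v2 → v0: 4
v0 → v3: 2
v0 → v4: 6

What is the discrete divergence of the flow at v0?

Divergence = sum of outgoing flows = 3 + (-4) + 2 + 6 = 7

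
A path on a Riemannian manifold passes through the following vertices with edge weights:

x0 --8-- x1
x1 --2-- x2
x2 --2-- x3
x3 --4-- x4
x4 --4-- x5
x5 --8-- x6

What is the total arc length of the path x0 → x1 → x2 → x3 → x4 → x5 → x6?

Arc length = 8 + 2 + 2 + 4 + 4 + 8 = 28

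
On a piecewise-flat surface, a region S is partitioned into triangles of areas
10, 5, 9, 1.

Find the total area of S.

10 + 5 + 9 + 1 = 25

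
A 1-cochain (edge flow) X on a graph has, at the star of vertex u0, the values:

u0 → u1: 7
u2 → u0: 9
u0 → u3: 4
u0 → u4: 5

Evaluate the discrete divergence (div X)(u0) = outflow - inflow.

Divergence = sum of outgoing flows = 7 + (-9) + 4 + 5 = 7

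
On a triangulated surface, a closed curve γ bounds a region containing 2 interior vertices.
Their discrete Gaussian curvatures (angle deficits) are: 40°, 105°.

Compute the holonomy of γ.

Holonomy = total enclosed curvature = 40° + 105° = 145°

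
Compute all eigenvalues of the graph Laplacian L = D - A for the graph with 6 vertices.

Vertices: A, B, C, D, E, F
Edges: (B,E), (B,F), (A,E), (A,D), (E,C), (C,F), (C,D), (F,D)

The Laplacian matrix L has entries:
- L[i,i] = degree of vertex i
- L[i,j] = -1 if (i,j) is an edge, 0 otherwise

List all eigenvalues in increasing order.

Degrees: deg(A) = 2, deg(B) = 2, deg(C) = 3, deg(D) = 3, deg(E) = 3, deg(F) = 3.
L = D − A with rows/columns ordered (A, B, C, D, E, F):
  [ 2,  0,  0, -1, -1,  0]
  [ 0,  2,  0,  0, -1, -1]
  [ 0,  0,  3, -1, -1, -1]
  [-1,  0, -1,  3,  0, -1]
  [-1, -1, -1,  0,  3,  0]
  [ 0, -1, -1, -1,  0,  3]
Characteristic polynomial: det(λI − L) = λ(λ² − 6λ + 7)(λ − 2)(λ − 3)(λ − 5).
Roots: λ = 0; (λ² − 6λ + 7) = 0 ⇒ λ = 3 ± √2 ≈ 1.5858, 4.4142; (λ − 2) = 0 ⇒ λ = 2; (λ − 3) = 0 ⇒ λ = 3; (λ − 5) = 0 ⇒ λ = 5.
(Check: the roots sum (with multiplicity) to 16, matching trace L = Σdeg = 2·8 = 16.)
Laplacian eigenvalues (increasing order): [0.0, 1.5858, 2.0, 3.0, 4.4142, 5.0]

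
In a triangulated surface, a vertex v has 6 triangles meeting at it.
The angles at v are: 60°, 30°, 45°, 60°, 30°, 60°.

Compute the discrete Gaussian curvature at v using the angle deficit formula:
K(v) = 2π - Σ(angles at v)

Sum of angles = 285°. K = 360° - 285° = 75° = 5π/12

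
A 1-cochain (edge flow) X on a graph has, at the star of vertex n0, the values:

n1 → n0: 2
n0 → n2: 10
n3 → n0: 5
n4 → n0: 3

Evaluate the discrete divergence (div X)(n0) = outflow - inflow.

Divergence = sum of outgoing flows = (-2) + 10 + (-5) + (-3) = 0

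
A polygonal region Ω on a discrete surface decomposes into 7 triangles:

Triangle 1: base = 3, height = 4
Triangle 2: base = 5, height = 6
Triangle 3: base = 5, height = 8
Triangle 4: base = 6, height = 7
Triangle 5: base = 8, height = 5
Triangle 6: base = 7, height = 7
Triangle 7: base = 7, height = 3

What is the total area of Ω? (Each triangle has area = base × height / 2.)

(1/2)×3×4 + (1/2)×5×6 + (1/2)×5×8 + (1/2)×6×7 + (1/2)×8×5 + (1/2)×7×7 + (1/2)×7×3 = 117.0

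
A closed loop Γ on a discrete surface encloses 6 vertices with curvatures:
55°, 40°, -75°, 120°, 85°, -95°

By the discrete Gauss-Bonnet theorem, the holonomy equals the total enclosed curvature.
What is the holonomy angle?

Holonomy = total enclosed curvature = 55° + 40° + (-75°) + 120° + 85° + (-95°) = 130°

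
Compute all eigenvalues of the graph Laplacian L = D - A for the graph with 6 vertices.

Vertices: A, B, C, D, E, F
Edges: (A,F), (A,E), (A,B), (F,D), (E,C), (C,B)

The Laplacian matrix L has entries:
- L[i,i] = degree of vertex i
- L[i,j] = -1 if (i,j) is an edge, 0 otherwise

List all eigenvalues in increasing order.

Degrees: deg(A) = 3, deg(B) = 2, deg(C) = 2, deg(D) = 1, deg(E) = 2, deg(F) = 2.
L = D − A with rows/columns ordered (A, B, C, D, E, F):
  [ 3, -1,  0,  0, -1, -1]
  [-1,  2, -1,  0,  0,  0]
  [ 0, -1,  2,  0, -1,  0]
  [ 0,  0,  0,  1,  0, -1]
  [-1,  0, -1,  0,  2,  0]
  [-1,  0,  0, -1,  0,  2]
Characteristic polynomial: det(λI − L) = λ(λ² − 5λ + 2)(λ − 2)²(λ − 3).
Roots: λ = 0; (λ² − 5λ + 2) = 0 ⇒ λ = (5 ± √17)/2 ≈ 0.4384, 4.5616; (λ − 2) = 0 ⇒ λ = 2 (multiplicity 2); (λ − 3) = 0 ⇒ λ = 3.
(Check: the roots sum (with multiplicity) to 12, matching trace L = Σdeg = 2·6 = 12.)
Laplacian eigenvalues (increasing order): [0.0, 0.4384, 2.0, 2.0, 3.0, 4.5616]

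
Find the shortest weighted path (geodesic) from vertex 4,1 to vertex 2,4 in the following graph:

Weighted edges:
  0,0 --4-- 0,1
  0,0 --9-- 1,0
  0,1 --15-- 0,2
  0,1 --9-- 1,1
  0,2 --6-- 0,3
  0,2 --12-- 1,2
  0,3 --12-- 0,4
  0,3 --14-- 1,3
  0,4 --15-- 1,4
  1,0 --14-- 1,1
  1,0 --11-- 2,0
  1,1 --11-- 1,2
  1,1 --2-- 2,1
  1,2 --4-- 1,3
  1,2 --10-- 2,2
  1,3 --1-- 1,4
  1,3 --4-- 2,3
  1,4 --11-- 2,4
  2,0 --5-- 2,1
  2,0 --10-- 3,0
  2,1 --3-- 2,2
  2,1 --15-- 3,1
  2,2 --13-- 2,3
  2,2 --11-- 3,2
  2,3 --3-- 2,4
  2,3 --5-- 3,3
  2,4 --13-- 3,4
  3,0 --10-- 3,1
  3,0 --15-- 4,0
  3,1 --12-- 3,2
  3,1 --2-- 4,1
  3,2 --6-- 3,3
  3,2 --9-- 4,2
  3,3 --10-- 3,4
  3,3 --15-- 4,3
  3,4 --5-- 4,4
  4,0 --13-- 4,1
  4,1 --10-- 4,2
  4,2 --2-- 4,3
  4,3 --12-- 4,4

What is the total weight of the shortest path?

Shortest path: 4,1 → 3,1 → 3,2 → 3,3 → 2,3 → 2,4, total weight = 28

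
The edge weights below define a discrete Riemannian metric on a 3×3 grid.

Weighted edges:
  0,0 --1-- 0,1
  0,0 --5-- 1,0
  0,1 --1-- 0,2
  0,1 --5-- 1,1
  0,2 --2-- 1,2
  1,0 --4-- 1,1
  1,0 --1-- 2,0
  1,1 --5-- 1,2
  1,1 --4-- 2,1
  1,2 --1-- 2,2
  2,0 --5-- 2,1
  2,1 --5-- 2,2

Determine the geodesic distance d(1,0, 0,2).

Shortest path: 1,0 → 0,0 → 0,1 → 0,2, total weight = 7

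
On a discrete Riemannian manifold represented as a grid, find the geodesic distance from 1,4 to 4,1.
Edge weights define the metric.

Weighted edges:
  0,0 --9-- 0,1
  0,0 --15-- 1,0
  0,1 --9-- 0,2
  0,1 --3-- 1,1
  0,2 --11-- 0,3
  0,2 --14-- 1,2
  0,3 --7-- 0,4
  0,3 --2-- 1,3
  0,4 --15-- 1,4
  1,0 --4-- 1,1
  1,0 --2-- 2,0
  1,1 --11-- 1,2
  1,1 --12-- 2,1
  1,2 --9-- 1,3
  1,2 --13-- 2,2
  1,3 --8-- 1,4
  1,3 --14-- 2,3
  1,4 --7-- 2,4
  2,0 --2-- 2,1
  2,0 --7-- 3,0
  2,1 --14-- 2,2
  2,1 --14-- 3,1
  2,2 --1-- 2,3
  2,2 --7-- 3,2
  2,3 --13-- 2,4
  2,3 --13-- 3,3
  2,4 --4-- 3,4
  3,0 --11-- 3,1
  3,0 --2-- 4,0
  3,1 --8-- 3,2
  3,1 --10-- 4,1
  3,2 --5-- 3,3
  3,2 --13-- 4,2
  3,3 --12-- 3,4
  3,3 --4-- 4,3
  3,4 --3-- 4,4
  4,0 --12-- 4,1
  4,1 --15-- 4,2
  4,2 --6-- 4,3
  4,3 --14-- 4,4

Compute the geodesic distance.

Shortest path: 1,4 → 2,4 → 2,3 → 2,2 → 3,2 → 3,1 → 4,1, total weight = 46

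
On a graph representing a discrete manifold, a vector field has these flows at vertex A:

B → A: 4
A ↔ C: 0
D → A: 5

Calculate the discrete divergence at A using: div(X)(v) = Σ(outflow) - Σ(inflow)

Divergence = sum of outgoing flows = (-4) + 0 + (-5) = -9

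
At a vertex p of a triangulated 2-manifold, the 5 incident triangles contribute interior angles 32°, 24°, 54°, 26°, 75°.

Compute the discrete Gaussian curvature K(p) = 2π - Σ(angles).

Sum of angles = 211°. K = 360° - 211° = 149° = 149π/180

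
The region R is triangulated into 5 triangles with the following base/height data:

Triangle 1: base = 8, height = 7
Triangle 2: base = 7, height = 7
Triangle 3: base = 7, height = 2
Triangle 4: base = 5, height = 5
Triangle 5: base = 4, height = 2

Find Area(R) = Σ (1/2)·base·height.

(1/2)×8×7 + (1/2)×7×7 + (1/2)×7×2 + (1/2)×5×5 + (1/2)×4×2 = 76.0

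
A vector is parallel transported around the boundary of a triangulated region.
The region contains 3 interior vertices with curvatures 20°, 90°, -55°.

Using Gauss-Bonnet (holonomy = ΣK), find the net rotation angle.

Holonomy = total enclosed curvature = 20° + 90° + (-55°) = 55°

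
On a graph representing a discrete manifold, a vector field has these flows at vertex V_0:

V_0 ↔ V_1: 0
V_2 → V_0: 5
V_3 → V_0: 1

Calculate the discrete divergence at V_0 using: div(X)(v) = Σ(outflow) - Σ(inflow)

Divergence = sum of outgoing flows = 0 + (-5) + (-1) = -6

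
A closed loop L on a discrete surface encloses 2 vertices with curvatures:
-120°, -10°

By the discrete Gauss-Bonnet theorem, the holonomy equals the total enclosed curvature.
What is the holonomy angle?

Holonomy = total enclosed curvature = (-120°) + (-10°) = -130°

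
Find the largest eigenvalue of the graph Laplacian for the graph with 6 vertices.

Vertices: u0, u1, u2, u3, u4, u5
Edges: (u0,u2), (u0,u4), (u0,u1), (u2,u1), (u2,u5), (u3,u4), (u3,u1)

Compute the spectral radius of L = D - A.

Degrees: deg(u0) = 3, deg(u1) = 3, deg(u2) = 3, deg(u3) = 2, deg(u4) = 2, deg(u5) = 1.
L = D − A with rows/columns ordered (u0, u1, u2, u3, u4, u5):
  [ 3, -1, -1,  0, -1,  0]
  [-1,  3, -1, -1,  0,  0]
  [-1, -1,  3,  0,  0, -1]
  [ 0, -1,  0,  2, -1,  0]
  [-1,  0,  0, -1,  2,  0]
  [ 0,  0, -1,  0,  0,  1]
Characteristic polynomial: det(λI − L) = λ(λ² − 5λ + 3)(λ − 2)(λ² − 7λ + 11).
Roots: λ = 0; (λ² − 5λ + 3) = 0 ⇒ λ = (5 ± √13)/2 ≈ 0.6972, 4.3028; (λ − 2) = 0 ⇒ λ = 2; (λ² − 7λ + 11) = 0 ⇒ λ = (7 ± √5)/2 ≈ 2.382, 4.618.
(Check: the roots sum (with multiplicity) to 14, matching trace L = Σdeg = 2·7 = 14.)
Laplacian eigenvalues: [0.0, 0.6972, 2.0, 2.382, 4.3028, 4.618]. Largest eigenvalue (spectral radius) = 4.618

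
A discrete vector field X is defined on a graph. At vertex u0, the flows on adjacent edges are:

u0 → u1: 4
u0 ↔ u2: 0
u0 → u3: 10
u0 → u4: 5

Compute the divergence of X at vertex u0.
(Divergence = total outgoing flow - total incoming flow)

Divergence = sum of outgoing flows = 4 + 0 + 10 + 5 = 19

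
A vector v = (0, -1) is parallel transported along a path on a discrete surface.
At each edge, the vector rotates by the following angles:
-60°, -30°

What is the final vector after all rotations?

Total rotation: (-60°) + (-30°) = -90°. Final vector: (-1, 0)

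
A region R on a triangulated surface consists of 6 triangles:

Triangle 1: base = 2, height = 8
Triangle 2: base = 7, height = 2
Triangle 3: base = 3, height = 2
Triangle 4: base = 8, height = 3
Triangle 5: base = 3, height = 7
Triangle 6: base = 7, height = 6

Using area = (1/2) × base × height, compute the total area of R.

(1/2)×2×8 + (1/2)×7×2 + (1/2)×3×2 + (1/2)×8×3 + (1/2)×3×7 + (1/2)×7×6 = 61.5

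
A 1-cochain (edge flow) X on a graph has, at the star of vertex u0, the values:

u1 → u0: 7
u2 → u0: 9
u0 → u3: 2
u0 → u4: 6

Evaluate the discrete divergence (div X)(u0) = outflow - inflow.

Divergence = sum of outgoing flows = (-7) + (-9) + 2 + 6 = -8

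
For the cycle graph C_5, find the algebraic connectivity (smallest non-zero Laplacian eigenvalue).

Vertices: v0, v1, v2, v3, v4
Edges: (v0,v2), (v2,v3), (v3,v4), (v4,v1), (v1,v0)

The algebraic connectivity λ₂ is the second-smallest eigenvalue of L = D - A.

The cycle graph C_n has Laplacian eigenvalues λ_k = 2 − 2cos(2πk/n), k = 0, 1, …, n−1. Here n = 5:
k=0: 2 − 2cos(0) = 0.0; k=1: 2 − 2cos(2π/5) = 1.382; k=2: 2 − 2cos(4π/5) = 3.618; k=3: 2 − 2cos(6π/5) = 3.618; k=4: 2 − 2cos(8π/5) = 1.382.
Laplacian eigenvalues: [0.0, 1.382, 1.382, 3.618, 3.618]. Algebraic connectivity (smallest non-zero eigenvalue) = 1.382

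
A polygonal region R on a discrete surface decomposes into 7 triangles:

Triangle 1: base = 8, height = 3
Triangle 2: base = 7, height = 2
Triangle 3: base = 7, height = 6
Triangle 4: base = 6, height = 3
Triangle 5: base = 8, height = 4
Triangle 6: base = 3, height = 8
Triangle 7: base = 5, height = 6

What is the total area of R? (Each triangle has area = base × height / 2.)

(1/2)×8×3 + (1/2)×7×2 + (1/2)×7×6 + (1/2)×6×3 + (1/2)×8×4 + (1/2)×3×8 + (1/2)×5×6 = 92.0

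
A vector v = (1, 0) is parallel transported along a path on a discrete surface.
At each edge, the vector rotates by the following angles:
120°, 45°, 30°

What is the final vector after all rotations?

Total rotation: 120° + 45° + 30° = 195° ≡ -165° (mod 360°). Final vector: (-0.9659, -0.2588)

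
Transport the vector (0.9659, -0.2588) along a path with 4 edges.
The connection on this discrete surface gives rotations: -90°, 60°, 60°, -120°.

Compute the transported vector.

Total rotation: (-90°) + 60° + 60° + (-120°) = -90°. Final vector: (-0.2588, -0.9659)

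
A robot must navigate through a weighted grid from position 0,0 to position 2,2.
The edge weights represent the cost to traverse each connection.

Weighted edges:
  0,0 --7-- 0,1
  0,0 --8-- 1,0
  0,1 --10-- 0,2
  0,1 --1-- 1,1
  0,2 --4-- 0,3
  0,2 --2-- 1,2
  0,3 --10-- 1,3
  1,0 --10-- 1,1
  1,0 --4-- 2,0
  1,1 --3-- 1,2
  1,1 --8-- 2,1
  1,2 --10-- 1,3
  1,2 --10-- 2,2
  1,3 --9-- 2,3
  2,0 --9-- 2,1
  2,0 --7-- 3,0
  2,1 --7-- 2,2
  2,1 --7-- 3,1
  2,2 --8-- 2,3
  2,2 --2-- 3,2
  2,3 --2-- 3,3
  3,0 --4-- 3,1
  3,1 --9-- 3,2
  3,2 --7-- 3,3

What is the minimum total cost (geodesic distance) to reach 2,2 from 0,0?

Shortest path: 0,0 → 0,1 → 1,1 → 1,2 → 2,2, total weight = 21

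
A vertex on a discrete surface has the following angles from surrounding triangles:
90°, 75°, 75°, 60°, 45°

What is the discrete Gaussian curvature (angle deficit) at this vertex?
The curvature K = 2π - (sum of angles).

Sum of angles = 345°. K = 360° - 345° = 15°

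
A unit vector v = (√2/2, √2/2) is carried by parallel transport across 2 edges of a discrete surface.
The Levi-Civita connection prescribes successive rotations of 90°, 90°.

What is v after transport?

Total rotation: 90° + 90° = 180°. Final vector: (-0.7071, -0.7071)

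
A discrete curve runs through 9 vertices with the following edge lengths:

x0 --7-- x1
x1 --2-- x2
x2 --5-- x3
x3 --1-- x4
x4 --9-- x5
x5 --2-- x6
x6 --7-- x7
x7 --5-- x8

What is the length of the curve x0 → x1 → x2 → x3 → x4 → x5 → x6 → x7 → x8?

Arc length = 7 + 2 + 5 + 1 + 9 + 2 + 7 + 5 = 38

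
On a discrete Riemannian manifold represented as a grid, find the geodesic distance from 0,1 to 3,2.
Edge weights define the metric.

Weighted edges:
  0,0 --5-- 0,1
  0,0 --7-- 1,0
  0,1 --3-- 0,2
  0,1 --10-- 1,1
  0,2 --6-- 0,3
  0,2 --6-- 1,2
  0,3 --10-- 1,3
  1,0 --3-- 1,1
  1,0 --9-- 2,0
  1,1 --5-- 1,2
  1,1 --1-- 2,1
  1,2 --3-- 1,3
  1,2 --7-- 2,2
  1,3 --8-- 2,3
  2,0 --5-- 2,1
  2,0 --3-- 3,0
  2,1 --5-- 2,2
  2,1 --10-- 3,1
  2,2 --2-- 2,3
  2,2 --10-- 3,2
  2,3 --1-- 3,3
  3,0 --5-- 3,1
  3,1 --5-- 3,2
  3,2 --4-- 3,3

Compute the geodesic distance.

Shortest path: 0,1 → 0,2 → 1,2 → 2,2 → 2,3 → 3,3 → 3,2, total weight = 23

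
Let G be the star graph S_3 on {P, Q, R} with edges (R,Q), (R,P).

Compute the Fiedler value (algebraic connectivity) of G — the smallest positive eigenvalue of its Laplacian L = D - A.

The star S_3 is the complete bipartite graph K_{1,2} (one hub of degree 2, 2 leaves of degree 1). The Laplacian spectrum of K_{p,q} is 0, p (multiplicity q−1), q (multiplicity p−1), p+q. With p = 1, q = 2: 0 once, 1 with multiplicity 1, and 3 once. (Check: trace L = sum of degrees = 4 = 1·1 + 3.)
Laplacian eigenvalues: [0.0, 1.0, 3.0]. Algebraic connectivity (smallest non-zero eigenvalue) = 1.0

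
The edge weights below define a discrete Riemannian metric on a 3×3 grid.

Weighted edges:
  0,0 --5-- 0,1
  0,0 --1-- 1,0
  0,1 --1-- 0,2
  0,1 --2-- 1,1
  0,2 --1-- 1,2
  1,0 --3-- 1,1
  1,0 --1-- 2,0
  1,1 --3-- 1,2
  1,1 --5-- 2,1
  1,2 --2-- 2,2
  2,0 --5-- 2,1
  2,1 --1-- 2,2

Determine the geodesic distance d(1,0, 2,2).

Shortest path: 1,0 → 2,0 → 2,1 → 2,2, total weight = 7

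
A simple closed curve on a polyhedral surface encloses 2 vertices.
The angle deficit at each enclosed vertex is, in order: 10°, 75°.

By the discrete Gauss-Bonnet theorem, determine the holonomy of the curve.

Holonomy = total enclosed curvature = 10° + 75° = 85°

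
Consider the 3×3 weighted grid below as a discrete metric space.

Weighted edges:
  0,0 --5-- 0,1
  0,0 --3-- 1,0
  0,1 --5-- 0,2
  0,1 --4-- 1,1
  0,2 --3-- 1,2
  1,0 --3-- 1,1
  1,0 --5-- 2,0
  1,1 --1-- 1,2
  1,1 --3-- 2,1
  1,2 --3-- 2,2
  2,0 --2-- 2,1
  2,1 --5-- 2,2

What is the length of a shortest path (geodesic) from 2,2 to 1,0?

Shortest path: 2,2 → 1,2 → 1,1 → 1,0, total weight = 7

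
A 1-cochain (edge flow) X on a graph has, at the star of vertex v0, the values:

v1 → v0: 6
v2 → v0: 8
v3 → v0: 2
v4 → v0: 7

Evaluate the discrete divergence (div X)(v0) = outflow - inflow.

Divergence = sum of outgoing flows = (-6) + (-8) + (-2) + (-7) = -23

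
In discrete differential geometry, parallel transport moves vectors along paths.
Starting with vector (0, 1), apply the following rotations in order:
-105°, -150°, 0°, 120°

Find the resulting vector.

Total rotation: (-105°) + (-150°) + 0° + 120° = -135°. Final vector: (0.7071, -0.7071)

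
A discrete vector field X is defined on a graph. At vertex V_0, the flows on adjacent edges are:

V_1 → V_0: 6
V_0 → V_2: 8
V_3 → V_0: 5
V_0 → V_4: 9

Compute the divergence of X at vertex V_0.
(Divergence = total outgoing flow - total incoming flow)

Divergence = sum of outgoing flows = (-6) + 8 + (-5) + 9 = 6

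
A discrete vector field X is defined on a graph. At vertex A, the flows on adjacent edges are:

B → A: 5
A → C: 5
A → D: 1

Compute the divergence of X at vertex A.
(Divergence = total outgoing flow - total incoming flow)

Divergence = sum of outgoing flows = (-5) + 5 + 1 = 1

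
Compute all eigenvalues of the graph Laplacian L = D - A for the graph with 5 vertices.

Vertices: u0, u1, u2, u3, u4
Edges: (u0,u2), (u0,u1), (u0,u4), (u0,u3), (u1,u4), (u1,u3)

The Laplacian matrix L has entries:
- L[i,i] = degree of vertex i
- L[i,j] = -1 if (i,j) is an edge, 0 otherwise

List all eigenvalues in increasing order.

Degrees: deg(u0) = 4, deg(u1) = 3, deg(u2) = 1, deg(u3) = 2, deg(u4) = 2.
L = D − A with rows/columns ordered (u0, u1, u2, u3, u4):
  [ 4, -1, -1, -1, -1]
  [-1,  3,  0, -1, -1]
  [-1,  0,  1,  0,  0]
  [-1, -1,  0,  2,  0]
  [-1, -1,  0,  0,  2]
Characteristic polynomial: det(λI − L) = λ(λ − 1)(λ − 2)(λ − 4)(λ − 5).
Roots: λ = 0; (λ − 1) = 0 ⇒ λ = 1; (λ − 2) = 0 ⇒ λ = 2; (λ − 4) = 0 ⇒ λ = 4; (λ − 5) = 0 ⇒ λ = 5.
(Check: the roots sum (with multiplicity) to 12, matching trace L = Σdeg = 2·6 = 12.)
Laplacian eigenvalues (increasing order): [0.0, 1.0, 2.0, 4.0, 5.0]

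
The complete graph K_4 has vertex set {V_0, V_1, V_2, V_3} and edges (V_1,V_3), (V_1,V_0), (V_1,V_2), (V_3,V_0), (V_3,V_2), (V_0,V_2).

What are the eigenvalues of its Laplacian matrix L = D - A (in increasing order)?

For the complete graph K_n, L = nI − J (J = all-ones matrix). J has eigenvalues n (once, eigenvector 𝟙) and 0 (multiplicity n−1), so L has eigenvalues 0 (once) and n (multiplicity n−1). Here n = 4: eigenvalue 0 once and 4 with multiplicity 3.
Laplacian eigenvalues (increasing order): [0.0, 4.0, 4.0, 4.0]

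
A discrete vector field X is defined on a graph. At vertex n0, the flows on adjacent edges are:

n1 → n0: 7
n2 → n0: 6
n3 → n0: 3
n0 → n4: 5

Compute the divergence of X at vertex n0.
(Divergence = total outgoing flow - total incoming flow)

Divergence = sum of outgoing flows = (-7) + (-6) + (-3) + 5 = -11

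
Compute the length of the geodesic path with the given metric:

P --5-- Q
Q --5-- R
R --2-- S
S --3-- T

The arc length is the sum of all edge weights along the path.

Arc length = 5 + 5 + 2 + 3 = 15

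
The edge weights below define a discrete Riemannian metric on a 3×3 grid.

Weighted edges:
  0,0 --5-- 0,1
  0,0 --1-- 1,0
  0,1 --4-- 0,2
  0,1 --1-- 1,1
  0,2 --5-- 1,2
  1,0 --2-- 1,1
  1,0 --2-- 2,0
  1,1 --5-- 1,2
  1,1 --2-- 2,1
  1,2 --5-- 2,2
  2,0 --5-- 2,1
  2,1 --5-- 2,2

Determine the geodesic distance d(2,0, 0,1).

Shortest path: 2,0 → 1,0 → 1,1 → 0,1, total weight = 5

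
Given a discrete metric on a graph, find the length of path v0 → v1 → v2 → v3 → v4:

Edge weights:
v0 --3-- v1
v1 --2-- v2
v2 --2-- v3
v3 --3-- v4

Arc length = 3 + 2 + 2 + 3 = 10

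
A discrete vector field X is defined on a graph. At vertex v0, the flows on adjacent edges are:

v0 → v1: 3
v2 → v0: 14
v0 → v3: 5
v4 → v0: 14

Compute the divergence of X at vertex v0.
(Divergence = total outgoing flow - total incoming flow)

Divergence = sum of outgoing flows = 3 + (-14) + 5 + (-14) = -20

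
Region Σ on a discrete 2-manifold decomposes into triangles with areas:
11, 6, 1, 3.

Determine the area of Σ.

11 + 6 + 1 + 3 = 21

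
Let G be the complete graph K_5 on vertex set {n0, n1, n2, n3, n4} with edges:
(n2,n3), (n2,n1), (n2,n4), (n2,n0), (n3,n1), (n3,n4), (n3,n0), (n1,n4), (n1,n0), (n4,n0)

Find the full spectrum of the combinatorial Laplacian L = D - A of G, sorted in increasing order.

For the complete graph K_n, L = nI − J (J = all-ones matrix). J has eigenvalues n (once, eigenvector 𝟙) and 0 (multiplicity n−1), so L has eigenvalues 0 (once) and n (multiplicity n−1). Here n = 5: eigenvalue 0 once and 5 with multiplicity 4.
Laplacian eigenvalues (increasing order): [0.0, 5.0, 5.0, 5.0, 5.0]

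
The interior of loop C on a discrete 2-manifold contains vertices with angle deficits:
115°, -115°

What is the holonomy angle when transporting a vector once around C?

Holonomy = total enclosed curvature = 115° + (-115°) = 0°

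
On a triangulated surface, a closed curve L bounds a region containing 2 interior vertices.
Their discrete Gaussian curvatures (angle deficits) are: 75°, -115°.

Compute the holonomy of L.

Holonomy = total enclosed curvature = 75° + (-115°) = -40°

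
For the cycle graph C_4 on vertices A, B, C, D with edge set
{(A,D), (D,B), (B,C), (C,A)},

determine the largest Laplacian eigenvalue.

The cycle graph C_n has Laplacian eigenvalues λ_k = 2 − 2cos(2πk/n), k = 0, 1, …, n−1. Here n = 4:
k=0: 2 − 2cos(0) = 0.0; k=1: 2 − 2cos(π/2) = 2.0; k=2: 2 − 2cos(π) = 4.0; k=3: 2 − 2cos(3π/2) = 2.0.
Laplacian eigenvalues: [0.0, 2.0, 2.0, 4.0]. Largest eigenvalue (spectral radius) = 4.0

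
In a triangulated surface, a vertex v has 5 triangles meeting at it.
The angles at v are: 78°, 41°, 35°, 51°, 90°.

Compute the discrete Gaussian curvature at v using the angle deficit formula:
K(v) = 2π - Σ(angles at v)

Sum of angles = 295°. K = 360° - 295° = 65° = 13π/36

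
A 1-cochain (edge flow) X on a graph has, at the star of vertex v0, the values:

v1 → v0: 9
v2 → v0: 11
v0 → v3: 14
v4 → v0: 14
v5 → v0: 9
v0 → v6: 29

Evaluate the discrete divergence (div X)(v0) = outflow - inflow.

Divergence = sum of outgoing flows = (-9) + (-11) + 14 + (-14) + (-9) + 29 = 0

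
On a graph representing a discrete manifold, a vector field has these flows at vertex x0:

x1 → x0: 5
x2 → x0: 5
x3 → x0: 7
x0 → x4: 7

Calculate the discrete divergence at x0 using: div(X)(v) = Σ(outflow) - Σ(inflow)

Divergence = sum of outgoing flows = (-5) + (-5) + (-7) + 7 = -10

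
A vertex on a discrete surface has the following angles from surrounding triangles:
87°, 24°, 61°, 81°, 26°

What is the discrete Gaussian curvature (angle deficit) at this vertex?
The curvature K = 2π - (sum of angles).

Sum of angles = 279°. K = 360° - 279° = 81° = 9π/20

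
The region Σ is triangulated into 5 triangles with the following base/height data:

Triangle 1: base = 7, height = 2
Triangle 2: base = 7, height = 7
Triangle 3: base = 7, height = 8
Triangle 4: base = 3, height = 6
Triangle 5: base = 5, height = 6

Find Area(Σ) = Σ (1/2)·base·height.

(1/2)×7×2 + (1/2)×7×7 + (1/2)×7×8 + (1/2)×3×6 + (1/2)×5×6 = 83.5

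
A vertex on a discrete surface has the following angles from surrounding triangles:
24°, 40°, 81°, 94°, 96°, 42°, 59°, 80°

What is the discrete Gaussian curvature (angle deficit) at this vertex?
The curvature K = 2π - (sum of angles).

Sum of angles = 516°. K = 360° - 516° = -156° = -13π/15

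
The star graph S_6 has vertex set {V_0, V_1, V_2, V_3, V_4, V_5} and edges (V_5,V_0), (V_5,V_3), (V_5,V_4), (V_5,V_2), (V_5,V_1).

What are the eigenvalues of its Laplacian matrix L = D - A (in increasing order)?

The star S_6 is the complete bipartite graph K_{1,5} (one hub of degree 5, 5 leaves of degree 1). The Laplacian spectrum of K_{p,q} is 0, p (multiplicity q−1), q (multiplicity p−1), p+q. With p = 1, q = 5: 0 once, 1 with multiplicity 4, and 6 once. (Check: trace L = sum of degrees = 10 = 4·1 + 6.)
Laplacian eigenvalues (increasing order): [0.0, 1.0, 1.0, 1.0, 1.0, 6.0]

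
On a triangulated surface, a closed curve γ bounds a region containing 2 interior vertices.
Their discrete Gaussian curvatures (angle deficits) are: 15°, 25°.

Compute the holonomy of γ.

Holonomy = total enclosed curvature = 15° + 25° = 40°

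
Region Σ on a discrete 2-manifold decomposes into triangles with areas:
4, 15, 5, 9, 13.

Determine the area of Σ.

4 + 15 + 5 + 9 + 13 = 46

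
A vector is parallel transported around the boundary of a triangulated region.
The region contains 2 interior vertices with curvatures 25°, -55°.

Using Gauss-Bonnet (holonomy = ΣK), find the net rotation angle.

Holonomy = total enclosed curvature = 25° + (-55°) = -30°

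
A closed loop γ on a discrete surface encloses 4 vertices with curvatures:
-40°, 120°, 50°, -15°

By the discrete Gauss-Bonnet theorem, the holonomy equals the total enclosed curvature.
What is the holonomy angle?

Holonomy = total enclosed curvature = (-40°) + 120° + 50° + (-15°) = 115°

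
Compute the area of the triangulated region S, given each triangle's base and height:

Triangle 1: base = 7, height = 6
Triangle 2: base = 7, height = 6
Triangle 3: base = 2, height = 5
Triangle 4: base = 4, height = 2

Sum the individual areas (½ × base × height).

(1/2)×7×6 + (1/2)×7×6 + (1/2)×2×5 + (1/2)×4×2 = 51.0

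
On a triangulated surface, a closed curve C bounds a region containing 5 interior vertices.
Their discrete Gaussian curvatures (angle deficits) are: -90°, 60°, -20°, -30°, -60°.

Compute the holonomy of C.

Holonomy = total enclosed curvature = (-90°) + 60° + (-20°) + (-30°) + (-60°) = -140°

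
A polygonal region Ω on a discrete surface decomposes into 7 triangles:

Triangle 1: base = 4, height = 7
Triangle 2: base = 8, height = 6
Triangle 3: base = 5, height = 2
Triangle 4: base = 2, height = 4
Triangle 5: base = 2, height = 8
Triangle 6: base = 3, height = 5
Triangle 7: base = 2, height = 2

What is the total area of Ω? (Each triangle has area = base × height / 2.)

(1/2)×4×7 + (1/2)×8×6 + (1/2)×5×2 + (1/2)×2×4 + (1/2)×2×8 + (1/2)×3×5 + (1/2)×2×2 = 64.5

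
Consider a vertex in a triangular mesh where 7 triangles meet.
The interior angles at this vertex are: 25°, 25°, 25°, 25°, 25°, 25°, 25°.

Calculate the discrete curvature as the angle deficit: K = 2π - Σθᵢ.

Sum of angles = 175°. K = 360° - 175° = 185° = 37π/36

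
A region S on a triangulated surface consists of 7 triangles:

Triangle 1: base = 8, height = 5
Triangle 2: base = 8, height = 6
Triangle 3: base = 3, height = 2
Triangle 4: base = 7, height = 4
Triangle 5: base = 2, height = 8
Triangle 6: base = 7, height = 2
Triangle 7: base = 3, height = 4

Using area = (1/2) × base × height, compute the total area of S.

(1/2)×8×5 + (1/2)×8×6 + (1/2)×3×2 + (1/2)×7×4 + (1/2)×2×8 + (1/2)×7×2 + (1/2)×3×4 = 82.0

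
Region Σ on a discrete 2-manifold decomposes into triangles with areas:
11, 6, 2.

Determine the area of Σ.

11 + 6 + 2 = 19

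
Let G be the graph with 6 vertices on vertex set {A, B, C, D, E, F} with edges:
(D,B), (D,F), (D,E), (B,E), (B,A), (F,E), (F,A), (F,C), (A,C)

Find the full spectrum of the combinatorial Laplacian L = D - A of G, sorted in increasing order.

Degrees: deg(A) = 3, deg(B) = 3, deg(C) = 2, deg(D) = 3, deg(E) = 3, deg(F) = 4.
L = D − A with rows/columns ordered (A, B, C, D, E, F):
  [ 3, -1, -1,  0,  0, -1]
  [-1,  3,  0, -1, -1,  0]
  [-1,  0,  2,  0,  0, -1]
  [ 0, -1,  0,  3, -1, -1]
  [ 0, -1,  0, -1,  3, -1]
  [-1,  0, -1, -1, -1,  4]
Characteristic polynomial: det(λI − L) = λ(λ² − 7λ + 8)(λ − 3)(λ − 4)².
Roots: λ = 0; (λ² − 7λ + 8) = 0 ⇒ λ = (7 ± √17)/2 ≈ 1.4384, 5.5616; (λ − 3) = 0 ⇒ λ = 3; (λ − 4) = 0 ⇒ λ = 4 (multiplicity 2).
(Check: the roots sum (with multiplicity) to 18, matching trace L = Σdeg = 2·9 = 18.)
Laplacian eigenvalues (increasing order): [0.0, 1.4384, 3.0, 4.0, 4.0, 5.5616]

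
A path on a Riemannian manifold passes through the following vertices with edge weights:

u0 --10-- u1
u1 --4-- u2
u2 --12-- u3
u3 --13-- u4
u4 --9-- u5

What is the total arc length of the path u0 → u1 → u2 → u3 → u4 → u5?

Arc length = 10 + 4 + 12 + 13 + 9 = 48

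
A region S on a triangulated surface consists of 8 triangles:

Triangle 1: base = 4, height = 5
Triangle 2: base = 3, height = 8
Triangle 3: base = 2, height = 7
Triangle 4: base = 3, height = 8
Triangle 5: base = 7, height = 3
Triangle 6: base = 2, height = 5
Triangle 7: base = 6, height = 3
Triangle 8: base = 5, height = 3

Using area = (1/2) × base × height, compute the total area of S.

(1/2)×4×5 + (1/2)×3×8 + (1/2)×2×7 + (1/2)×3×8 + (1/2)×7×3 + (1/2)×2×5 + (1/2)×6×3 + (1/2)×5×3 = 73.0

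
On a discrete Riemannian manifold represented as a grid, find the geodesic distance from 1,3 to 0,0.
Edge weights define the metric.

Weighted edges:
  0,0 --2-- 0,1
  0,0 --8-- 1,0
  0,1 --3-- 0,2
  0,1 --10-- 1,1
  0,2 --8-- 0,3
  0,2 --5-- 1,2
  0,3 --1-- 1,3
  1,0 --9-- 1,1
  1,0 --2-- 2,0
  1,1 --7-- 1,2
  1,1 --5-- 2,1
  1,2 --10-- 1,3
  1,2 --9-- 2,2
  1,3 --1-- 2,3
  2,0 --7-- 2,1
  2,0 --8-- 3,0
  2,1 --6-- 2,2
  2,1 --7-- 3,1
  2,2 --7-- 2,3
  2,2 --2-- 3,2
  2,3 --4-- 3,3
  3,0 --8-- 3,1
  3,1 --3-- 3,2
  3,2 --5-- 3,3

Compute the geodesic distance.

Shortest path: 1,3 → 0,3 → 0,2 → 0,1 → 0,0, total weight = 14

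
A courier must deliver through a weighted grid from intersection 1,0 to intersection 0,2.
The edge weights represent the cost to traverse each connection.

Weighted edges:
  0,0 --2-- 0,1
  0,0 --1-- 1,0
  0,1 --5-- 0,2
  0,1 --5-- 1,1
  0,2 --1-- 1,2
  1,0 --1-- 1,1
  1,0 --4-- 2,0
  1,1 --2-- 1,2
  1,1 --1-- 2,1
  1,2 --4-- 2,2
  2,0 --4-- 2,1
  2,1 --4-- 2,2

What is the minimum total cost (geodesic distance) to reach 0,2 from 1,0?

Shortest path: 1,0 → 1,1 → 1,2 → 0,2, total weight = 4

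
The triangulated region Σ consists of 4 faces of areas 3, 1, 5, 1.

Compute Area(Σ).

3 + 1 + 5 + 1 = 10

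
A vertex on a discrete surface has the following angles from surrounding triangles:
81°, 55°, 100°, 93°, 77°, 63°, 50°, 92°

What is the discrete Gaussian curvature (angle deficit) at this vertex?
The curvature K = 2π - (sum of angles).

Sum of angles = 611°. K = 360° - 611° = -251° = -251π/180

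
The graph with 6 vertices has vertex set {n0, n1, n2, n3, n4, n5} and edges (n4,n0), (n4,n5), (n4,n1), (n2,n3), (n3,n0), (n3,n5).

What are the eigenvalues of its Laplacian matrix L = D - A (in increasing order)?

Degrees: deg(n0) = 2, deg(n1) = 1, deg(n2) = 1, deg(n3) = 3, deg(n4) = 3, deg(n5) = 2.
L = D − A with rows/columns ordered (n0, n1, n2, n3, n4, n5):
  [ 2,  0,  0, -1, -1,  0]
  [ 0,  1,  0,  0, -1,  0]
  [ 0,  0,  1, -1,  0,  0]
  [-1,  0, -1,  3,  0, -1]
  [-1, -1,  0,  0,  3, -1]
  [ 0,  0,  0, -1, -1,  2]
Characteristic polynomial: det(λI − L) = λ(λ² − 4λ + 2)(λ² − 6λ + 6)(λ − 2).
Roots: λ = 0; (λ² − 4λ + 2) = 0 ⇒ λ = 2 ± √2 ≈ 0.5858, 3.4142; (λ² − 6λ + 6) = 0 ⇒ λ = 3 ± √3 ≈ 1.2679, 4.7321; (λ − 2) = 0 ⇒ λ = 2.
(Check: the roots sum (with multiplicity) to 12, matching trace L = Σdeg = 2·6 = 12.)
Laplacian eigenvalues (increasing order): [0.0, 0.5858, 1.2679, 2.0, 3.4142, 4.7321]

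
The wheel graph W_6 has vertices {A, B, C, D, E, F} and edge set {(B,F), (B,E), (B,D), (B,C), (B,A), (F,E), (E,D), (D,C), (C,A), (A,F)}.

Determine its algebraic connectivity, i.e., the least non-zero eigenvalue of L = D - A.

The wheel W_6 is the join K_1 ∨ C_5 (a hub joined to every vertex of a cycle of length 5). For a join G ∨ H (G on p vertices, H on q vertices) the Laplacian spectrum is 0, p+q, the eigenvalues of L(G) other than one 0 each shifted by +q, and the eigenvalues of L(H) other than one 0 each shifted by +p. With G = K_1 (p = 1, nothing left after dropping its 0) and H = C_5 (q = 5, eigenvalues 2 − 2cos(2πk/5), k = 0, …, 4; drop k = 0), the spectrum of W_6 is 0, 6, and 1 + (2 − 2cos(2πk/5)) = 3 − 2cos(2πk/5) for k = 1, …, 4:
k=1: 3 − 2cos(2π/5) = 2.382; k=2: 3 − 2cos(4π/5) = 4.618; k=3: 3 − 2cos(6π/5) = 4.618; k=4: 3 − 2cos(8π/5) = 2.382.
Laplacian eigenvalues: [0.0, 2.382, 2.382, 4.618, 4.618, 6.0]. Algebraic connectivity (smallest non-zero eigenvalue) = 2.382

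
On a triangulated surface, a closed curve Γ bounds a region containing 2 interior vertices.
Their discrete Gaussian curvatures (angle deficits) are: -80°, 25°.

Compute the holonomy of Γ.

Holonomy = total enclosed curvature = (-80°) + 25° = -55°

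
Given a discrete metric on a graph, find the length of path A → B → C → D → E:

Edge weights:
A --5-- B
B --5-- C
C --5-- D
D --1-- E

Arc length = 5 + 5 + 5 + 1 = 16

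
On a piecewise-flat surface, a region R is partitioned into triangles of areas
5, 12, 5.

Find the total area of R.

5 + 12 + 5 = 22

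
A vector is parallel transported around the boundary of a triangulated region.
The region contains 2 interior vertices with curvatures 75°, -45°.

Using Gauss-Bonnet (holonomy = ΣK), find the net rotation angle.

Holonomy = total enclosed curvature = 75° + (-45°) = 30°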